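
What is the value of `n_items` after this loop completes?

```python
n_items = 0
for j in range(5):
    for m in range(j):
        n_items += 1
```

Triangle number: 0+1+2+...+4
`n_items` takes the values: 0 → 1 → 2 → 3 → 4 → 5 → 6 → 7 → 8 → 9 → 10

Answer: 10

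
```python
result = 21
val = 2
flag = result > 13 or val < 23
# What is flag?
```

Trace:
`result = 21` → result = 21
`val = 2` → val = 2
`flag = result > 13 or val < 23` → flag = True
So flag = True

Answer: True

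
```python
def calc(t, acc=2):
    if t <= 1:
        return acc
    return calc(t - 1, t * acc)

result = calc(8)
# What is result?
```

Accumulator trace (n, acc): (8, 2) -> (7, 16) -> (6, 112) -> (5, 672) -> (4, 3360) -> (3, 13440) -> (2, 40320) -> (1, 80640) -> return 80640

Answer: 80640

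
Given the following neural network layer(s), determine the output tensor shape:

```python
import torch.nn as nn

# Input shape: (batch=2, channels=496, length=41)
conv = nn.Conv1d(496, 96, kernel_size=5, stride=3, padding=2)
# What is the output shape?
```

Input: (2, 496, 41) -> Output: (2, 96, 14)

Answer: (2, 96, 14)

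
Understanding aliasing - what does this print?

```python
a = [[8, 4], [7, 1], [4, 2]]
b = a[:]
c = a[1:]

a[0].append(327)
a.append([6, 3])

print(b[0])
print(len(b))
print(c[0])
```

Key concept: slice with nested mutation.
Step by step:
`a = [[8, 4], [7, 1], [4, 2]]` → a = [[8, 4], [7, 1], [4, 2]]
`b = a[:]` → b = [[8, 4], [7, 1], [4, 2]]
`c = a[1:]` → c = [[7, 1], [4, 2]]
`a[0].append(327)` → a = [[8, 4, 327], [7, 1], [4, 2]]; b = [[8, 4, 327], [7, 1], [4, 2]]
`a.append([6, 3])` → a = [[8, 4, 327], [7, 1], [4, 2], [6, 3]]
`print(b[0])` → prints [8, 4, 327]
`print(len(b))` → prints 3
`print(c[0])` → prints [7, 1]

Answer:
[8, 4, 327]
3
[7, 1]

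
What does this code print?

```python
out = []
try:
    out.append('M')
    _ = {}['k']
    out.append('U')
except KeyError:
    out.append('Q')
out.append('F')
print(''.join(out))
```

Execution trace: 'M' (try body) → 'Q' (except KeyError) → 'F' (after the try/except). Output: MQF

Answer: MQF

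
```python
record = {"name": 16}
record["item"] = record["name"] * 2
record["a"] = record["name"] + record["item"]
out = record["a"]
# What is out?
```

Trace:
`record = {"name": 16}` → record = {'name': 16}
`record["item"] = record["name"] * 2` → record = {'name': 16, 'item': 32}
`record["a"] = record["name"] + record["item"]` → record = {'name': 16, 'item': 32, 'a': 48}
`out = record["a"]` → out = 48
So out = 48

Answer: 48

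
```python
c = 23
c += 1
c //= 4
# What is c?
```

Trace:
`c = 23` → c = 23
`c += 1` → c = 24
`c //= 4` → c = 6
So c = 6

Answer: 6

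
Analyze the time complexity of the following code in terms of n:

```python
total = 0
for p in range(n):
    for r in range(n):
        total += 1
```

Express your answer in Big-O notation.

Each loop level contributes: n × n. Multiplying the contributions gives O(n^2).

Answer: O(n^2)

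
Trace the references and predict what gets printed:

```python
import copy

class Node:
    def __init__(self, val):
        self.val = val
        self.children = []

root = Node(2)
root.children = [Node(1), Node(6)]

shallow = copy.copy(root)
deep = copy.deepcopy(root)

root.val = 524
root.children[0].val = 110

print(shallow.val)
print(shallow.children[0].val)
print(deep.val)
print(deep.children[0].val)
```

Key concept: deep copy with custom objects.
Step by step:
`root = Node(2)` → root = Node(val=2, children=[])
`root.children = [Node(1), Node(6)]` → root = Node(val=2, children=[Node(val=1, children=[]), Node(val=6, children=[])])
`shallow = copy.copy(root)` → shallow = Node(val=2, children=[Node(val=1, children=[]), Node(val=6, children=[])])
`deep = copy.deepcopy(root)` → deep = Node(val=2, children=[Node(val=1, children=[]), Node(val=6, children=[])])
`root.val = 524` → root = Node(val=524, children=[Node(val=1, children=[]), Node(val=6, children=[])])
`root.children[0].val = 110` → root = Node(val=524, children=[Node(val=110, children=[]), Node(val=6, children=[])]); shallow = Node(val=2, children=[Node(val=110, children=[]), Node(val=6, children=[])])
`print(shallow.val)` → prints 2
`print(shallow.children[0].val)` → prints 110
`print(deep.val)` → prints 2
`print(deep.children[0].val)` → prints 1

Answer:
2
110
2
1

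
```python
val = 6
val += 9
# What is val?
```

Trace:
`val = 6` → val = 6
`val += 9` → val = 15
So val = 15

Answer: 15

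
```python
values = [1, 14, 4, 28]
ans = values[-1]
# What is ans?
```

Trace:
`values = [1, 14, 4, 28]` → values = [1, 14, 4, 28]
`ans = values[-1]` → ans = 28
So ans = 28

Answer: 28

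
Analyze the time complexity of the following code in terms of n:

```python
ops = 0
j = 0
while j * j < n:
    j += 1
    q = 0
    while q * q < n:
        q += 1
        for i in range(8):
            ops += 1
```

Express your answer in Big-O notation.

Each loop level contributes: √n × √n × 1. Multiplying the contributions gives O(n).

Answer: O(n)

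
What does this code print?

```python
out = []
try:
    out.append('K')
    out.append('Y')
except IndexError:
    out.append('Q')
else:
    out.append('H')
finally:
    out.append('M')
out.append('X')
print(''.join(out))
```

Execution trace: 'K' (try body) → 'Y' (try body, no exception) → 'H' (else) → 'M' (finally) → 'X' (after the try/except). Output: KYHMX

Answer: KYHMX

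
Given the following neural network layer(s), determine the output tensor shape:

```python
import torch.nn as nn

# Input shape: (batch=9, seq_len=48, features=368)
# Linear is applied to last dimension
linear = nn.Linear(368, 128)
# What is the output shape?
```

Input: (9, 48, 368) -> Output: (9, 48, 128)

Answer: (9, 48, 128)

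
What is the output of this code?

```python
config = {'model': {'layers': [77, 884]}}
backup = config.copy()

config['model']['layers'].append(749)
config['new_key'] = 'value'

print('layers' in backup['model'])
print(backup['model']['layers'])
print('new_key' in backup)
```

Key concept: shallow copy gotcha with nested dict.
Step by step:
`config = {'model': {'layers': [77, 884]}}` → config = {'model': {'layers': [77, 884]}}
`backup = config.copy()` → backup = {'model': {'layers': [77, 884]}}
`config['model']['layers'].append(749)` → config = {'model': {'layers': [77, 884, 749]}}; backup = {'model': {'layers': [77, 884, 749]}}
`config['new_key'] = 'value'` → config = {'model': {'layers': [77, 884, 749]}, 'new_key': 'value'}
`print('layers' in backup['model'])` → prints True
`print(backup['model']['layers'])` → prints [77, 884, 749]
`print('new_key' in backup)` → prints False

Answer:
True
[77, 884, 749]
False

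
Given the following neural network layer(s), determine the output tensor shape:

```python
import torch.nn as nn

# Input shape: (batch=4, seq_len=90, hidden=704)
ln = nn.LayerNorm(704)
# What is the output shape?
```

Input: (4, 90, 704) -> Output: (4, 90, 704)

Answer: (4, 90, 704)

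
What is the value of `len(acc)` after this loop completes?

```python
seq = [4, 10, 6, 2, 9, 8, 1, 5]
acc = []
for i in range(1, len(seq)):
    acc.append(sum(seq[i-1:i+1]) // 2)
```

Number of 2-element averages
`acc` takes the values: [] → [7] → [7, 8] → [7, 8, 4] → [7, 8, 4, 5] → [7, 8, 4, 5, 8] → [7, 8, 4, 5, 8, 4] → [7, 8, 4, 5, 8, 4, 3]
So `len(acc)` = 7

Answer: 7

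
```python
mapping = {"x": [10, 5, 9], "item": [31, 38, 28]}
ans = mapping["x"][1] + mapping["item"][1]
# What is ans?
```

Trace:
`mapping = {"x": [10, 5, 9], "item": [31, 38, 28]}` → mapping = {'x': [10, 5, 9], 'item': [31, 38, 28]}
`ans = mapping["x"][1] + mapping["item"][1]` → ans = 43
So ans = 43

Answer: 43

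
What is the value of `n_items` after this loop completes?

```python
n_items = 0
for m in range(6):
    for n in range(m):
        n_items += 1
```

Triangle number: 0+1+2+...+5
`n_items` takes the values: 0 → 1 → 2 → 3 → 4 → 5 → 6 → 7 → 8 → 9 → 10 → 11 → 12 → 13 → 14 → 15

Answer: 15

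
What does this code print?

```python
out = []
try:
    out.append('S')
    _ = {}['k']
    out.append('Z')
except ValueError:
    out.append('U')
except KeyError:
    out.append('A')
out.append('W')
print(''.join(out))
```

Execution trace: 'S' (try body) → 'A' (except KeyError) → 'W' (after the try/except). Output: SAW

Answer: SAW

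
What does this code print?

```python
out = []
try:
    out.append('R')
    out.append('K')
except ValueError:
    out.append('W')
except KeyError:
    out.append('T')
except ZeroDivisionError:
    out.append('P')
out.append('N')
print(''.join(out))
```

Execution trace: 'R' (try body) → 'K' (try body, no exception) → 'N' (after the try/except). Output: RKN

Answer: RKN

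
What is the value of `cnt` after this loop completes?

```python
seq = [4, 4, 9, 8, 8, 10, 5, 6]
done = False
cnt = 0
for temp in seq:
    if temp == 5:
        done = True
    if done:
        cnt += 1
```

Count elements after first 5 in [4, 4, 9, 8, 8, 10, 5, 6]
`cnt` takes the values: 0 → 1 → 2

Answer: 2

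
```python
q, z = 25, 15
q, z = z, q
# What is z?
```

Trace:
`q, z = 25, 15` → q = 25; z = 15
`q, z = z, q` → q = 15; z = 25
So z = 25

Answer: 25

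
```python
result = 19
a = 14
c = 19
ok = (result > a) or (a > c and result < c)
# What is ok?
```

Trace:
`result = 19` → result = 19
`a = 14` → a = 14
`c = 19` → c = 19
`ok = (result > a) or (a > c and result < c)` → ok = True
So ok = True

Answer: True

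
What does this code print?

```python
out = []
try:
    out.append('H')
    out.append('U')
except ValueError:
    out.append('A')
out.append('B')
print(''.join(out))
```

Execution trace: 'H' (try body) → 'U' (try body, no exception) → 'B' (after the try/except). Output: HUB

Answer: HUB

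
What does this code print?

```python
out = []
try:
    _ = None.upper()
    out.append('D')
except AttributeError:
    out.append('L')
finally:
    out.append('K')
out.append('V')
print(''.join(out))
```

Execution trace: 'L' (except AttributeError) → 'K' (finally) → 'V' (after the try/except). Output: LKV

Answer: LKV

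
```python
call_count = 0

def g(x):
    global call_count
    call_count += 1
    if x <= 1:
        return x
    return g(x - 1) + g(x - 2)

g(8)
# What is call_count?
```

Calls(x) = 1 + Calls(x-1) + Calls(x-2); Calls(0)=Calls(1)=1. For x=8 this gives 67.

Answer: 67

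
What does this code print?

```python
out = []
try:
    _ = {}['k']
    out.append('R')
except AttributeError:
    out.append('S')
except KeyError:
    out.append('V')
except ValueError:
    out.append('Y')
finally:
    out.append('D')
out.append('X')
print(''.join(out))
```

Execution trace: 'V' (except KeyError) → 'D' (finally) → 'X' (after the try/except). Output: VDX

Answer: VDX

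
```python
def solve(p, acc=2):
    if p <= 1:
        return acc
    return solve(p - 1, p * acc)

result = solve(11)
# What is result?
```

Accumulator trace (n, acc): (11, 2) -> (10, 22) -> (9, 220) -> (8, 1980) -> (7, 15840) -> (6, 110880) -> (5, 665280) -> (4, 3326400) -> (3, 13305600) -> (2, 39916800) -> (1, 79833600) -> return 79833600

Answer: 79833600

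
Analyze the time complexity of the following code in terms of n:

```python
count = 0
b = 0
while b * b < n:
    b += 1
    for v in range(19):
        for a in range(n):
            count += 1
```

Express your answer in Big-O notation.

Each loop level contributes: √n × 1 × n. Multiplying the contributions gives O(n√n).

Answer: O(n√n)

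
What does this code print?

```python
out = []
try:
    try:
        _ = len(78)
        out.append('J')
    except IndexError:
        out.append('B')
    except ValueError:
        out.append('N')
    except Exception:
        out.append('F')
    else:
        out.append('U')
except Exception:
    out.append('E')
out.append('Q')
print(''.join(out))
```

Execution trace: 'F' (inner except Exception) → 'Q' (after the try/except). Output: FQ

Answer: FQ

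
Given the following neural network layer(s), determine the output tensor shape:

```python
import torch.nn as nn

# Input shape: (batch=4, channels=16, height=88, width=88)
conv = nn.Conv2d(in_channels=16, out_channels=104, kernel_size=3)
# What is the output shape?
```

Input: (4, 16, 88, 88) -> Output: (4, 104, 86, 86)

Answer: (4, 104, 86, 86)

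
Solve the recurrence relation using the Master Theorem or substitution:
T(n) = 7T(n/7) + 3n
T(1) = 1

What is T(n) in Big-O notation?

By Master Theorem: a=7, b=7, f(n)=3n. Since log_7(7) = 1 and f(n) = Θ(n^1), Case 2 applies. T(n) = O(n log n).

Answer: O(n log n)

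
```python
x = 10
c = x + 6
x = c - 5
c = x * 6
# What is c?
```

Trace:
`x = 10` → x = 10
`c = x + 6` → c = 16
`x = c - 5` → x = 11
`c = x * 6` → c = 66
So c = 66

Answer: 66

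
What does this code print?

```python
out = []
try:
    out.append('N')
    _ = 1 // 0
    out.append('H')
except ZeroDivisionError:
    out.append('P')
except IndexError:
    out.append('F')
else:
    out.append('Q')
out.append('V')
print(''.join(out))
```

Execution trace: 'N' (try body) → 'P' (except ZeroDivisionError) → 'V' (after the try/except). Output: NPV

Answer: NPV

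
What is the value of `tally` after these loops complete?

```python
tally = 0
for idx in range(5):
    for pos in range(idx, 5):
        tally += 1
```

Upper triangle: 5 + 4 + ... + 1
`tally` takes the values: 0 → 1 → 2 → 3 → 4 → 5 → 6 → 7 → 8 → 9 → 10 → 11 → 12 → 13 → 14 → 15

Answer: 15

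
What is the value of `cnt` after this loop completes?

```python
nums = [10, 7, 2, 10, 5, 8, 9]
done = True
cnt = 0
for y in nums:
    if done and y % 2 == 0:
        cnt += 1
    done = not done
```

Count even values at even positions
`cnt` takes the values: 0 → 1 → 2

Answer: 2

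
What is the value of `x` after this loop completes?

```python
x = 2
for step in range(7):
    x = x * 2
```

Multiply by 2, 7 times: 2 * 2^7 = 256
`x` takes the values: 2 → 4 → 8 → 16 → 32 → 64 → 128 → 256

Answer: 256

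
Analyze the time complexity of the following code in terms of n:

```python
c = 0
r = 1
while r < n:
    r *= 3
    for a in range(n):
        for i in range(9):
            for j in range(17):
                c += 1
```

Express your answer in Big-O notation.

Each loop level contributes: log n × n × 1 × 1. Multiplying the contributions gives O(n log n).

Answer: O(n log n)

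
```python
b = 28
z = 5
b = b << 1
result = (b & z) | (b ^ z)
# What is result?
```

Trace:
`b = 28` → b = 28
`z = 5` → z = 5
`b = b << 1` → b = 56
`result = (b & z) | (b ^ z)` → result = 61
So result = 61

Answer: 61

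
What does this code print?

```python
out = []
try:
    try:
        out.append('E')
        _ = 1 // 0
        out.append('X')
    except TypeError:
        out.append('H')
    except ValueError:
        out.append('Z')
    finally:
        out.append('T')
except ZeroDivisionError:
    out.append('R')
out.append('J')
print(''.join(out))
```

Execution trace: 'E' (try body) → 'T' (finally) → 'R' (outer except ZeroDivisionError) → 'J' (after the try/except). Output: ETRJ

Answer: ETRJ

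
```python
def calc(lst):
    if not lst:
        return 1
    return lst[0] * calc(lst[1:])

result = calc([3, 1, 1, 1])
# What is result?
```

Product over [3, 1, 1, 1] = 3 * 1 * 1 * 1 = 3

Answer: 3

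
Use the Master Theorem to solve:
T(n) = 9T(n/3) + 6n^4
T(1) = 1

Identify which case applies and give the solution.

a=9, b=3, f(n)=6n^4. log_3(9) = 2. Since c=4 > 2 and the regularity condition holds (9(n/3)^4 = (9/3^4)n^4 with 9/3^4 < 1), Case 3 applies: T(n) = Θ(f(n)) = O(n^4).

Answer: O(n^4) - Case 3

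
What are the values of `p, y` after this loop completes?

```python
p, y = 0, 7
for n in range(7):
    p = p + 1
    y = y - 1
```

p goes 0→7, y goes 7→0
`p, y` takes the values: (0, 7) → (1, 7) → (1, 6) → (2, 6) → (2, 5) → (3, 5) → (3, 4) → (4, 4) → (4, 3) → (5, 3) → (5, 2) → (6, 2) → (6, 1) → (7, 1) → (7, 0)

Answer: 7, 0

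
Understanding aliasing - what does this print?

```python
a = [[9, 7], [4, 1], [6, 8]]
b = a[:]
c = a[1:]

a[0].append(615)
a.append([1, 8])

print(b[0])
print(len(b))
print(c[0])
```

Key concept: slice with nested mutation.
Step by step:
`a = [[9, 7], [4, 1], [6, 8]]` → a = [[9, 7], [4, 1], [6, 8]]
`b = a[:]` → b = [[9, 7], [4, 1], [6, 8]]
`c = a[1:]` → c = [[4, 1], [6, 8]]
`a[0].append(615)` → a = [[9, 7, 615], [4, 1], [6, 8]]; b = [[9, 7, 615], [4, 1], [6, 8]]
`a.append([1, 8])` → a = [[9, 7, 615], [4, 1], [6, 8], [1, 8]]
`print(b[0])` → prints [9, 7, 615]
`print(len(b))` → prints 3
`print(c[0])` → prints [4, 1]

Answer:
[9, 7, 615]
3
[4, 1]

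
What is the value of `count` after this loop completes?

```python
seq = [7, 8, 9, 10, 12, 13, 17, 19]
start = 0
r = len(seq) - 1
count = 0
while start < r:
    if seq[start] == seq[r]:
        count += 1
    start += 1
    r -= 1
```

Count matching pairs from ends
`count` takes the values: 0

Answer: 0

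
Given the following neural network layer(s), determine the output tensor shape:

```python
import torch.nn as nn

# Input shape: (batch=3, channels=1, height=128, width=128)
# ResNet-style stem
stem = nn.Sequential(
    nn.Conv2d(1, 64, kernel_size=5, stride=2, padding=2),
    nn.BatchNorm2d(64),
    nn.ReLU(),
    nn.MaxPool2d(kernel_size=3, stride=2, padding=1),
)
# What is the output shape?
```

Input: (3, 1, 128, 128) -> after Conv2d 5x5 stride=2: (3, 64, 64, 64) -> Output: (3, 64, 32, 32)

Answer: (3, 64, 32, 32)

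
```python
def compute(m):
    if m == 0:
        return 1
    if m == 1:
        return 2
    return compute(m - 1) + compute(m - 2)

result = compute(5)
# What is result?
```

Build up from base cases: compute(0)=1, compute(1)=2, compute(2)=3, compute(3)=5, compute(4)=8, compute(5)=13

Answer: 13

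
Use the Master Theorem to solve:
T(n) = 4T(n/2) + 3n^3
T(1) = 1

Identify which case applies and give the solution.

a=4, b=2, f(n)=3n^3. log_2(4) = 2. Since c=3 > 2 and the regularity condition holds (4(n/2)^3 = (4/2^3)n^3 with 4/2^3 < 1), Case 3 applies: T(n) = Θ(f(n)) = O(n^3).

Answer: O(n^3) - Case 3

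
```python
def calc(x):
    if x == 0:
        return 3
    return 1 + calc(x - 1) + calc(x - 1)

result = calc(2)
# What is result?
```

calc(x) = 1 + 2·calc(x-1), calc(0)=3. Closed form: (3+1)·2^2 - 1 = 15.

Answer: 15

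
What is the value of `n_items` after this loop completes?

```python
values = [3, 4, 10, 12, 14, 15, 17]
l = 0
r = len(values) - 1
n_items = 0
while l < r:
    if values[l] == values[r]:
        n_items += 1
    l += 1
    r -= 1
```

Count matching pairs from ends
`n_items` takes the values: 0

Answer: 0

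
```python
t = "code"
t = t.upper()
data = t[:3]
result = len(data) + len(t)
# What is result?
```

Trace:
`t = "code"` → t = 'code'
`t = t.upper()` → t = 'CODE'
`data = t[:3]` → data = 'COD'
`result = len(data) + len(t)` → result = 7
So result = 7

Answer: 7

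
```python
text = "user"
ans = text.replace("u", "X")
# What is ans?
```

Trace:
`text = "user"` → text = 'user'
`ans = text.replace("u", "X")` → ans = 'Xser'
So ans = 'Xser'

Answer: 'Xser'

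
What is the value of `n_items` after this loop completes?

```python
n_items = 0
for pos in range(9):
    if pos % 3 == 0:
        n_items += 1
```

Count numbers divisible by 3 in range(9)
`n_items` takes the values: 0 → 1 → 2 → 3

Answer: 3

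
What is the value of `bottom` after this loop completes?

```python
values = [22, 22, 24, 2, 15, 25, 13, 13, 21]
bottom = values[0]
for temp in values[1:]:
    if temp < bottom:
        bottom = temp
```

Minimum of [22, 22, 24, 2, 15, 25, 13, 13, 21]
`bottom` takes the values: 22 → 2

Answer: 2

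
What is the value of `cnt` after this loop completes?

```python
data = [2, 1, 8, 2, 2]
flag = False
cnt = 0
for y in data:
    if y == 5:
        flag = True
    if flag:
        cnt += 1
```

Count elements after first 5 in [2, 1, 8, 2, 2]
`cnt` takes the values: 0

Answer: 0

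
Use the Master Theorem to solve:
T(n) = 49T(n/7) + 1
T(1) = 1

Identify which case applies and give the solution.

a=49, b=7, f(n)=1. log_7(49) = 2. Since c=0 < 2, Case 1 applies: T(n) = Θ(n^log_b(a)) = O(n^2).

Answer: O(n^2) - Case 1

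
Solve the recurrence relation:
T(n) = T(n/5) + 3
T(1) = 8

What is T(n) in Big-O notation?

Each step divides n by 5 and adds 3. After log_5(n) steps we reach T(1)=8. So T(n) = 3·log_5(n) + 8 = O(log n).

Answer: O(log n)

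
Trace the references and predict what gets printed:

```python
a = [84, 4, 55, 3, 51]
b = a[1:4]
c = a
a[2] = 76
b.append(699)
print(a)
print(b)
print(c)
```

Key concept: slice vs alias.
Step by step:
`a = [84, 4, 55, 3, 51]` → a = [84, 4, 55, 3, 51]
`b = a[1:4]` → b = [4, 55, 3]
`c = a` → c = [84, 4, 55, 3, 51] (same object as a)
`a[2] = 76` → a = [84, 4, 76, 3, 51] (same object as c); c = [84, 4, 76, 3, 51] (same object as a)
`b.append(699)` → b = [4, 55, 3, 699]
`print(a)` → prints [84, 4, 76, 3, 51]
`print(b)` → prints [4, 55, 3, 699]
`print(c)` → prints [84, 4, 76, 3, 51]

Answer:
[84, 4, 76, 3, 51]
[4, 55, 3, 699]
[84, 4, 76, 3, 51]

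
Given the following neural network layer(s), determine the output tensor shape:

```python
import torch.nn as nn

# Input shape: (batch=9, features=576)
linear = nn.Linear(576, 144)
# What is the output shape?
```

Input: (9, 576) -> Output: (9, 144)

Answer: (9, 144)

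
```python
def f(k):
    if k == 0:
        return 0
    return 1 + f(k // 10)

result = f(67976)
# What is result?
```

Count of digits of 67976: 5

Answer: 5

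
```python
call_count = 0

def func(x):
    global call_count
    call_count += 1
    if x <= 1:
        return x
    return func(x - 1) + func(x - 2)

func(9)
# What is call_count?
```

Calls(x) = 1 + Calls(x-1) + Calls(x-2); Calls(0)=Calls(1)=1. For x=9 this gives 109.

Answer: 109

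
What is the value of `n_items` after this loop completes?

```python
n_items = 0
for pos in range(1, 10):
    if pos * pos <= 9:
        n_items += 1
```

Count numbers where pos² ≤ 9
`n_items` takes the values: 0 → 1 → 2 → 3

Answer: 3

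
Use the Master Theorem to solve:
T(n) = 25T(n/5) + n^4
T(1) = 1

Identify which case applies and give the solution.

a=25, b=5, f(n)=n^4. log_5(25) = 2. Since c=4 > 2 and the regularity condition holds (25(n/5)^4 = (25/5^4)n^4 with 25/5^4 < 1), Case 3 applies: T(n) = Θ(f(n)) = O(n^4).

Answer: O(n^4) - Case 3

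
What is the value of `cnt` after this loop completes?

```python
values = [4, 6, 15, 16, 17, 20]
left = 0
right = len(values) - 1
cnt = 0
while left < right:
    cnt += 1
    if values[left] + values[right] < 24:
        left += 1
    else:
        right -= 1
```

Steps to find pair summing to 24
`cnt` takes the values: 0 → 1 → 2 → 3 → 4 → 5

Answer: 5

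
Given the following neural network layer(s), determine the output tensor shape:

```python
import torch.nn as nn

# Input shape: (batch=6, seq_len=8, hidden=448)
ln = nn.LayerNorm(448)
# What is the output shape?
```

Input: (6, 8, 448) -> Output: (6, 8, 448)

Answer: (6, 8, 448)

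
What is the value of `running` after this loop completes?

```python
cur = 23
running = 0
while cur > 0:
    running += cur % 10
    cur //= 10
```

Sum digits of 23
`running` takes the values: 0 → 3 → 5

Answer: 5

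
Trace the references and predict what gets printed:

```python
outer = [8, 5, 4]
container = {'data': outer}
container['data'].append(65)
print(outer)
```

Key concept: dict holds reference to list.
Step by step:
`outer = [8, 5, 4]` → outer = [8, 5, 4]
`container = {'data': outer}` → container = {'data': [8, 5, 4]}
`container['data'].append(65)` → outer = [8, 5, 4, 65]; container = {'data': [8, 5, 4, 65]}
`print(outer)` → prints [8, 5, 4, 65]

Answer: [8, 5, 4, 65]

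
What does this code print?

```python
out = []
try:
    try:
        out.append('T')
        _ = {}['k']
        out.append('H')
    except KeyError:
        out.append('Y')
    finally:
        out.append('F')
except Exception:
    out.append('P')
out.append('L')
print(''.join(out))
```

Execution trace: 'T' (inner try body) → 'Y' (inner except KeyError) → 'F' (inner finally) → 'L' (after the try/except). Output: TYFL

Answer: TYFL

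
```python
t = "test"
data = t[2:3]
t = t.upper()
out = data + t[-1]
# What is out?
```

Trace:
`t = "test"` → t = 'test'
`data = t[2:3]` → data = 's'
`t = t.upper()` → t = 'TEST'
`out = data + t[-1]` → out = 'sT'
So out = 'sT'

Answer: 'sT'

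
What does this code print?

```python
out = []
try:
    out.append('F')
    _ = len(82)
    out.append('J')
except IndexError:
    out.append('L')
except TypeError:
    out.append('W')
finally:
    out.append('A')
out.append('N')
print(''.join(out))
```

Execution trace: 'F' (try body) → 'W' (except TypeError) → 'A' (finally) → 'N' (after the try/except). Output: FWAN

Answer: FWAN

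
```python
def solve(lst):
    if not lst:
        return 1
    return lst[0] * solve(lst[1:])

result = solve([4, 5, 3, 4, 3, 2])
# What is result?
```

Product over [4, 5, 3, 4, 3, 2] = 4 * 5 * 3 * 4 * 3 * 2 = 1440

Answer: 1440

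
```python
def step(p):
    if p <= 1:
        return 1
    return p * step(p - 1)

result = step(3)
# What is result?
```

step(3) = 3 * 2 * 1 = 6

Answer: 6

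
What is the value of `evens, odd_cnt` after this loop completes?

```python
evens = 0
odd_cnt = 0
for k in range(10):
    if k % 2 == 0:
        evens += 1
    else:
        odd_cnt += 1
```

Count evens and odds in range(10)
`evens, odd_cnt` takes the values: (0, 0) → (1, 0) → (1, 1) → (2, 1) → (2, 2) → (3, 2) → (3, 3) → (4, 3) → (4, 4) → (5, 4) → (5, 5)

Answer: 5, 5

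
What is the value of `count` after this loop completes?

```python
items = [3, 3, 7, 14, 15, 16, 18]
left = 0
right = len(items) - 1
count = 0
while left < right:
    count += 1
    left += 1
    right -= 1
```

Iterations until pointers meet (list length 7)
`count` takes the values: 0 → 1 → 2 → 3

Answer: 3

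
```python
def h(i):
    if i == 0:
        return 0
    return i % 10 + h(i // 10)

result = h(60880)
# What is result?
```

Sum of digits of 60880: 0 + 8 + 8 + 0 + 6 = 22

Answer: 22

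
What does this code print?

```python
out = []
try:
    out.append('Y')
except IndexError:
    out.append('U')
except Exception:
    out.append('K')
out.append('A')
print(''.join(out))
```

Execution trace: 'Y' (try body, no exception) → 'A' (after the try/except). Output: YA

Answer: YA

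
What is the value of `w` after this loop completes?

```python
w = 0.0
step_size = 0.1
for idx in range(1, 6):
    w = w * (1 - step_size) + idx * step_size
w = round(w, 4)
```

Moving average with lr=0.1
`w` takes the values: 0.0 → 0.1 → 0.29 → 0.561 → 0.9049 → 1.31441 → 1.3144

Answer: 1.3144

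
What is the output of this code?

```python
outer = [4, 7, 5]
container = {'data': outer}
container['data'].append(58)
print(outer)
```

Key concept: dict holds reference to list.
Step by step:
`outer = [4, 7, 5]` → outer = [4, 7, 5]
`container = {'data': outer}` → container = {'data': [4, 7, 5]}
`container['data'].append(58)` → outer = [4, 7, 5, 58]; container = {'data': [4, 7, 5, 58]}
`print(outer)` → prints [4, 7, 5, 58]

Answer: [4, 7, 5, 58]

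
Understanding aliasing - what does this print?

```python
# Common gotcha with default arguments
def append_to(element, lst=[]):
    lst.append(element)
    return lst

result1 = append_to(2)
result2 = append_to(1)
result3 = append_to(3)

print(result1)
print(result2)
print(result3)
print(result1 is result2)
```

Key concept: mutable default argument gotcha.
Step by step:
`result1 = append_to(2)` → result1 = [2]
`result2 = append_to(1)` → result1 = [2, 1] (same object as result2); result2 = [2, 1] (same object as result1)
`result3 = append_to(3)` → result1 = [2, 1, 3] (same object as result2, result3); result2 = [2, 1, 3] (same object as result1, result3); result3 = [2, 1, 3] (same object as result1, result2)
`print(result1)` → prints [2, 1, 3]
`print(result2)` → prints [2, 1, 3]
`print(result3)` → prints [2, 1, 3]
`print(result1 is result2)` → prints True

Answer:
[2, 1, 3]
[2, 1, 3]
[2, 1, 3]
True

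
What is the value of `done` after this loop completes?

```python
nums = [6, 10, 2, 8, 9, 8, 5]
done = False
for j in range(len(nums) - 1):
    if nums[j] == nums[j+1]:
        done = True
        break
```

Check consecutive duplicates in [6, 10, 2, 8, 9, 8, 5]
`done` takes the values: False

Answer: False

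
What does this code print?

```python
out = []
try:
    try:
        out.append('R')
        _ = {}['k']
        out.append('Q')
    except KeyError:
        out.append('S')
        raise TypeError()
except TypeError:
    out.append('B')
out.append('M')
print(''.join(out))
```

Execution trace: 'R' (inner try body) → 'S' (inner except KeyError) → 'B' (outer except TypeError) → 'M' (after the try/except). Output: RSBM

Answer: RSBM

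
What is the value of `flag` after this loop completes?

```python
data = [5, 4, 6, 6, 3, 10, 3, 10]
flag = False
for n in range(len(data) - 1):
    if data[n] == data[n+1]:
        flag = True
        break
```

Check consecutive duplicates in [5, 4, 6, 6, 3, 10, 3, 10]
`flag` takes the values: False → True

Answer: True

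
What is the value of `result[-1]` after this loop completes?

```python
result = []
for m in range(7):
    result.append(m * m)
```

Last element of squares 0 to 6
`result` takes the values: [] → [0] → [0, 1] → [0, 1, 4] → [0, 1, 4, 9] → [0, 1, 4, 9, 16] → [0, 1, 4, 9, 16, 25] → [0, 1, 4, 9, 16, 25, 36]
So `result[-1]` = 36

Answer: 36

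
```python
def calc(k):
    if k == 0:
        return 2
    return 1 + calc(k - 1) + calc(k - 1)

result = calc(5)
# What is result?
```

calc(k) = 1 + 2·calc(k-1), calc(0)=2. Closed form: (2+1)·2^5 - 1 = 95.

Answer: 95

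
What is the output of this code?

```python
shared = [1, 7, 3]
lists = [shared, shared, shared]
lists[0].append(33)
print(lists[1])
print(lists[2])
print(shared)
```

Key concept: list of same reference.
Step by step:
`shared = [1, 7, 3]` → shared = [1, 7, 3]
`lists = [shared, shared, shared]` → lists = [[1, 7, 3], [1, 7, 3], [1, 7, 3]]
`lists[0].append(33)` → shared = [1, 7, 3, 33]; lists = [[1, 7, 3, 33], [1, 7, 3, 33], [1, 7, 3, 33]]
`print(lists[1])` → prints [1, 7, 3, 33]
`print(lists[2])` → prints [1, 7, 3, 33]
`print(shared)` → prints [1, 7, 3, 33]

Answer:
[1, 7, 3, 33]
[1, 7, 3, 33]
[1, 7, 3, 33]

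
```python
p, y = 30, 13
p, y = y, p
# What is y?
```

Trace:
`p, y = 30, 13` → p = 30; y = 13
`p, y = y, p` → p = 13; y = 30
So y = 30

Answer: 30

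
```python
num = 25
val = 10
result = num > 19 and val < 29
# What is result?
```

Trace:
`num = 25` → num = 25
`val = 10` → val = 10
`result = num > 19 and val < 29` → result = True
So result = True

Answer: True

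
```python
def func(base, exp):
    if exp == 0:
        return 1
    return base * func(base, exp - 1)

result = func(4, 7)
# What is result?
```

func(4, 7) = 4 * 4 * 4 * 4 * 4 * 4 * 4 = 16384

Answer: 16384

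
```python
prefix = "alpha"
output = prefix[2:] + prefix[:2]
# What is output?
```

Trace:
`prefix = "alpha"` → prefix = 'alpha'
`output = prefix[2:] + prefix[:2]` → output = 'phaal'
So output = 'phaal'

Answer: 'phaal'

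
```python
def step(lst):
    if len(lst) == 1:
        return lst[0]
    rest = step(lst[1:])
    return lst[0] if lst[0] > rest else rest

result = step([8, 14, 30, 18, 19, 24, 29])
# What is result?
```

Recursive max over [8, 14, 30, 18, 19, 24, 29] = 30

Answer: 30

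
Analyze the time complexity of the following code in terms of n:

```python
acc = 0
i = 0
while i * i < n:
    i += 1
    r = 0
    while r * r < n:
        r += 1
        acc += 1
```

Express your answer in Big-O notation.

Each loop level contributes: √n × √n. Multiplying the contributions gives O(n).

Answer: O(n)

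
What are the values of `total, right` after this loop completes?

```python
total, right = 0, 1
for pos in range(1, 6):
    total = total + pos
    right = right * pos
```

Sum and factorial of 1 to 5
`total, right` takes the values: (0, 1) → (1, 1) → (3, 1) → (3, 2) → (6, 2) → (6, 6) → (10, 6) → (10, 24) → (15, 24) → (15, 120)

Answer: 15, 120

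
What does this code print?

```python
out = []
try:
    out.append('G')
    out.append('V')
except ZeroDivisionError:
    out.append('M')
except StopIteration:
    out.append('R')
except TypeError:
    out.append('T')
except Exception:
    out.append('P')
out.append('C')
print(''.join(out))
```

Execution trace: 'G' (try body) → 'V' (try body, no exception) → 'C' (after the try/except). Output: GVC

Answer: GVC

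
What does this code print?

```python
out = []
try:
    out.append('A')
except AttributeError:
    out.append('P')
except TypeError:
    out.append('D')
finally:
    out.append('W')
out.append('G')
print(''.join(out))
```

Execution trace: 'A' (try body, no exception) → 'W' (finally) → 'G' (after the try/except). Output: AWG

Answer: AWG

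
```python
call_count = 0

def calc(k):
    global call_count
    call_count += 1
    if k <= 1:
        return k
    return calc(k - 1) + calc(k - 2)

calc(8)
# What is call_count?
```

Calls(k) = 1 + Calls(k-1) + Calls(k-2); Calls(0)=Calls(1)=1. For k=8 this gives 67.

Answer: 67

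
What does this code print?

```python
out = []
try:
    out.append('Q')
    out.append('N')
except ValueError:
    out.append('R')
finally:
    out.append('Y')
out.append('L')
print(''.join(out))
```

Execution trace: 'Q' (try body) → 'N' (try body, no exception) → 'Y' (finally) → 'L' (after the try/except). Output: QNYL

Answer: QNYL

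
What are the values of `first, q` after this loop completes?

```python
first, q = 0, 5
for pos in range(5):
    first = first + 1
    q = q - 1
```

first goes 0→5, q goes 5→0
`first, q` takes the values: (0, 5) → (1, 5) → (1, 4) → (2, 4) → (2, 3) → (3, 3) → (3, 2) → (4, 2) → (4, 1) → (5, 1) → (5, 0)

Answer: 5, 0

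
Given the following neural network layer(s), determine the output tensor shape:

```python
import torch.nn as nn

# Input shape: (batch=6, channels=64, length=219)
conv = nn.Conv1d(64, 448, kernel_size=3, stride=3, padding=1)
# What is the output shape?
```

Input: (6, 64, 219) -> Output: (6, 448, 73)

Answer: (6, 448, 73)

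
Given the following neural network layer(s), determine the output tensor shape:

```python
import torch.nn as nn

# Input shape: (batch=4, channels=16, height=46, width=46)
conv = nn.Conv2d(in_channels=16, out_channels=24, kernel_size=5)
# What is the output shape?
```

Input: (4, 16, 46, 46) -> Output: (4, 24, 42, 42)

Answer: (4, 24, 42, 42)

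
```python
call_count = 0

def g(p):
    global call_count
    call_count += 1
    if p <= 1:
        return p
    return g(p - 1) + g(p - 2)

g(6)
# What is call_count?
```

Calls(p) = 1 + Calls(p-1) + Calls(p-2); Calls(0)=Calls(1)=1. For p=6 this gives 25.

Answer: 25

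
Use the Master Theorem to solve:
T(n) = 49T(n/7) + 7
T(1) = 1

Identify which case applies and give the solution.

a=49, b=7, f(n)=7. log_7(49) = 2. Since c=0 < 2, Case 1 applies: T(n) = Θ(n^log_b(a)) = O(n^2).

Answer: O(n^2) - Case 1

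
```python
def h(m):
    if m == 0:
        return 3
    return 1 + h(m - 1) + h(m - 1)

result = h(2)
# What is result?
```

h(m) = 1 + 2·h(m-1), h(0)=3. Closed form: (3+1)·2^2 - 1 = 15.

Answer: 15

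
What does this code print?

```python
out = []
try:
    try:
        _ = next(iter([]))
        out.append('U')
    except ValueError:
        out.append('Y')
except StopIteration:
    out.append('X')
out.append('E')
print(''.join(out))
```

Execution trace: 'X' (outer except StopIteration) → 'E' (after the try/except). Output: XE

Answer: XE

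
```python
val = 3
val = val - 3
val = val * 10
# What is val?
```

Trace:
`val = 3` → val = 3
`val = val - 3` → val = 0
`val = val * 10` → val = 0
So val = 0

Answer: 0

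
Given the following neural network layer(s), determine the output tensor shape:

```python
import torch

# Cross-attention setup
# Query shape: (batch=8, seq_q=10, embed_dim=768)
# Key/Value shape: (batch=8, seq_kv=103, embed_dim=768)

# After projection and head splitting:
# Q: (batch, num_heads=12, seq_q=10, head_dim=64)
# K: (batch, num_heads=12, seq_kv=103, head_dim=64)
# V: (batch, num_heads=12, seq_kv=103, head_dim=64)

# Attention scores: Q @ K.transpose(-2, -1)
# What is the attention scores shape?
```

Input: (8, 10, 768) -> Output: (8, 12, 10, 103)

Answer: (8, 12, 10, 103)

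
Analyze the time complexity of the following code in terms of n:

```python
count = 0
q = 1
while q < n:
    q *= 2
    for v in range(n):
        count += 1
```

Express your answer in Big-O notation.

Each loop level contributes: log n × n. Multiplying the contributions gives O(n log n).

Answer: O(n log n)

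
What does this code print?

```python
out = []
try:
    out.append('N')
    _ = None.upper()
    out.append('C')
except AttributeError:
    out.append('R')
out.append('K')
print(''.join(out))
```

Execution trace: 'N' (try body) → 'R' (except AttributeError) → 'K' (after the try/except). Output: NRK

Answer: NRK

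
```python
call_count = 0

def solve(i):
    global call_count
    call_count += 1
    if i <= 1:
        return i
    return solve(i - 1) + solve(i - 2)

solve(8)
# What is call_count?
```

Calls(i) = 1 + Calls(i-1) + Calls(i-2); Calls(0)=Calls(1)=1. For i=8 this gives 67.

Answer: 67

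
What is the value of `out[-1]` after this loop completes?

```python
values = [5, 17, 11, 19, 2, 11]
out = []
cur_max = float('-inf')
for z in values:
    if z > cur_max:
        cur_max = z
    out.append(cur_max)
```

Running max ends at 19
`out` takes the values: [] → [5] → [5, 17] → [5, 17, 17] → [5, 17, 17, 19] → [5, 17, 17, 19, 19] → [5, 17, 17, 19, 19, 19]
So `out[-1]` = 19

Answer: 19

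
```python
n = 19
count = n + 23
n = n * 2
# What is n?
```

Trace:
`n = 19` → n = 19
`count = n + 23` → count = 42
`n = n * 2` → n = 38
So n = 38

Answer: 38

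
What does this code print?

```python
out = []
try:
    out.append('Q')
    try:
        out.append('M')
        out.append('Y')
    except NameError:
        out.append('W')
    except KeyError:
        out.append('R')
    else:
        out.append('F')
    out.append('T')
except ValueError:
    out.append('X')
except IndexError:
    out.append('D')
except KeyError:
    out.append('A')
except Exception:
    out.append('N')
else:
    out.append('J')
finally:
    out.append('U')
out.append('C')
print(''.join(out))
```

Execution trace: 'Q' (try body) → 'M' (inner try body) → 'Y' (inner try body, no exception) → 'F' (inner else) → 'T' (try body, no exception) → 'J' (else) → 'U' (finally) → 'C' (after the try/except). Output: QMYFTJUC

Answer: QMYFTJUC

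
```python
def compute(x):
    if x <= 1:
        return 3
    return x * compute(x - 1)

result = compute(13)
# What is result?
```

compute(13) = 13 * 12 * 11 * 10 * 9 * 8 * 7 * 6 * 5 * 4 * 3 * 2 * 3 = 18681062400

Answer: 18681062400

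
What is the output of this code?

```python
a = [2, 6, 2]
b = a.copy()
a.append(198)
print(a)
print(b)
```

Key concept: list.copy() creates independent copy.
Step by step:
`a = [2, 6, 2]` → a = [2, 6, 2]
`b = a.copy()` → b = [2, 6, 2]
`a.append(198)` → a = [2, 6, 2, 198]
`print(a)` → prints [2, 6, 2, 198]
`print(b)` → prints [2, 6, 2]

Answer:
[2, 6, 2, 198]
[2, 6, 2]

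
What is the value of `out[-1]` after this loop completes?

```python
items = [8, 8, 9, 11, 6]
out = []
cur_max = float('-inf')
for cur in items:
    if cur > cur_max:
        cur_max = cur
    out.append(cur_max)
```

Running max ends at 11
`out` takes the values: [] → [8] → [8, 8] → [8, 8, 9] → [8, 8, 9, 11] → [8, 8, 9, 11, 11]
So `out[-1]` = 11

Answer: 11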